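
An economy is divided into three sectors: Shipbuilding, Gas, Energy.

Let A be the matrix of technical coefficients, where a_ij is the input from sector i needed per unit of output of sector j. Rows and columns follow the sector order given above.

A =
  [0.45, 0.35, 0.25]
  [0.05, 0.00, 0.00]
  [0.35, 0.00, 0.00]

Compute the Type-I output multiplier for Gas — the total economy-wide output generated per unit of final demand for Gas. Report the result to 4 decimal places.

m_2 = 2.1011

I − A =
  [   0.55    -0.35    -0.25]
  [  -0.05     1.00     0.00]
  [  -0.35     0.00     1.00]
Cofactors of I−A, C_ij = (−1)^(i+j)·(minor ij) (rows/columns in the sector order above):
  C_11 = (1.00)(1.00) − (0.00)(0.00) = 1.0000
  C_12 = −[(-0.05)(1.00) − (0.00)(-0.35)] = 0.0500
  C_13 = (-0.05)(0.00) − (1.00)(-0.35) = 0.3500
  C_21 = −[(-0.35)(1.00) − (-0.25)(0.00)] = 0.3500
  C_22 = (0.55)(1.00) − (-0.25)(-0.35) = 0.4625
  C_23 = −[(0.55)(0.00) − (-0.35)(-0.35)] = 0.1225
  C_31 = (-0.35)(0.00) − (-0.25)(1.00) = 0.2500
  C_32 = −[(0.55)(0.00) − (-0.25)(-0.05)] = 0.0125
  C_33 = (0.55)(1.00) − (-0.35)(-0.05) = 0.5325
det(I−A) = Σ_j (I−A)_1j·C_1j = (0.55)(1.0000) + (-0.35)(0.0500) + (-0.25)(0.3500) = 0.4450
adj(I−A) = Cᵀ =
  [ 1.0000   0.3500   0.2500]
  [ 0.0500   0.4625   0.0125]
  [ 0.3500   0.1225   0.5325]
(I − A)⁻¹ = adj(I−A) / det(I−A) ≈
  [   2.24719     0.78652     0.56180]
  [   0.11236     1.03933     0.02809]
  [   0.78652     0.27528     1.19663]
The output multiplier for sector j is the column-j sum of the Leontief inverse (I − A)⁻¹ = adj(I−A) / det(I−A).
Column 2 of adj(I−A): (0.3500, 0.4625, 0.1225); det(I−A) = 0.4450.
m_2 = (0.3500 + 0.4625 + 0.1225) / 0.4450 = 0.935 / 0.4450 ≈ 2.1011.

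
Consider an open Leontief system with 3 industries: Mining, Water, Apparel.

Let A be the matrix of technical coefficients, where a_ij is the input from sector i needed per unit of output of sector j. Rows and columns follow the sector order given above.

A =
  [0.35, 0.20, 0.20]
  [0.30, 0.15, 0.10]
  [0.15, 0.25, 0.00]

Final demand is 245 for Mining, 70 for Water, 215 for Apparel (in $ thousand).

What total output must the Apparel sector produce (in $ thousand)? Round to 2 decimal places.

I − A =
  [   0.65    -0.20    -0.20]
  [  -0.30     0.85    -0.10]
  [  -0.15    -0.25     1.00]
Cofactors of I−A, C_ij = (−1)^(i+j)·(minor ij) (rows/columns in the sector order above):
  C_11 = (0.85)(1.00) − (-0.10)(-0.25) = 0.8250
  C_12 = −[(-0.30)(1.00) − (-0.10)(-0.15)] = 0.3150
  C_13 = (-0.30)(-0.25) − (0.85)(-0.15) = 0.2025
  C_21 = −[(-0.20)(1.00) − (-0.20)(-0.25)] = 0.2500
  C_22 = (0.65)(1.00) − (-0.20)(-0.15) = 0.6200
  C_23 = −[(0.65)(-0.25) − (-0.20)(-0.15)] = 0.1925
  C_31 = (-0.20)(-0.10) − (-0.20)(0.85) = 0.1900
  C_32 = −[(0.65)(-0.10) − (-0.20)(-0.30)] = 0.1250
  C_33 = (0.65)(0.85) − (-0.20)(-0.30) = 0.4925
det(I−A) = Σ_j (I−A)_1j·C_1j = (0.65)(0.8250) + (-0.20)(0.3150) + (-0.20)(0.2025) = 0.43275
adj(I−A) = Cᵀ =
  [ 0.8250   0.2500   0.1900]
  [ 0.3150   0.6200   0.1250]
  [ 0.2025   0.1925   0.4925]
(I − A)⁻¹ = adj(I−A) / det(I−A) ≈
  [   1.9064     0.5777     0.4391]
  [   0.7279     1.4327     0.2889]
  [   0.4679     0.4448     1.1381]
x = (I − A)⁻¹ d = adj(I−A)·d / det(I−A), with det(I−A) = 0.43275:
  x_1 = (0.8250·245 + 0.2500·70 + 0.1900·215) / 0.43275 = 260.475 / 0.43275 ≈ 601.91
  x_2 = (0.3150·245 + 0.6200·70 + 0.1250·215) / 0.43275 = 147.45 / 0.43275 ≈ 340.73
  x_3 = (0.2025·245 + 0.1925·70 + 0.4925·215) / 0.43275 = 168.975 / 0.43275 ≈ 390.47

x_3 = 390.47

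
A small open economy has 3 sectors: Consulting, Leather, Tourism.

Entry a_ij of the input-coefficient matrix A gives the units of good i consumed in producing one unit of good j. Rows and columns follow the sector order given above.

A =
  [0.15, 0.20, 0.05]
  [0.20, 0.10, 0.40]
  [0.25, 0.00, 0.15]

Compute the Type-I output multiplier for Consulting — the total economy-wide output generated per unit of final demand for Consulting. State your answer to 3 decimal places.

m_1 = 2.154

I − A =
  [   0.85    -0.20    -0.05]
  [  -0.20     0.90    -0.40]
  [  -0.25     0.00     0.85]
Cofactors of I−A, C_ij = (−1)^(i+j)·(minor ij) (rows/columns in the sector order above):
  C_11 = (0.90)(0.85) − (-0.40)(0.00) = 0.7650
  C_12 = −[(-0.20)(0.85) − (-0.40)(-0.25)] = 0.2700
  C_13 = (-0.20)(0.00) − (0.90)(-0.25) = 0.2250
  C_21 = −[(-0.20)(0.85) − (-0.05)(0.00)] = 0.1700
  C_22 = (0.85)(0.85) − (-0.05)(-0.25) = 0.7100
  C_23 = −[(0.85)(0.00) − (-0.20)(-0.25)] = 0.0500
  C_31 = (-0.20)(-0.40) − (-0.05)(0.90) = 0.1250
  C_32 = −[(0.85)(-0.40) − (-0.05)(-0.20)] = 0.3500
  C_33 = (0.85)(0.90) − (-0.20)(-0.20) = 0.7250
det(I−A) = Σ_j (I−A)_1j·C_1j = (0.85)(0.7650) + (-0.20)(0.2700) + (-0.05)(0.2250) = 0.5850
adj(I−A) = Cᵀ =
  [ 0.7650   0.1700   0.1250]
  [ 0.2700   0.7100   0.3500]
  [ 0.2250   0.0500   0.7250]
(I − A)⁻¹ = adj(I−A) / det(I−A) ≈
  [   1.3077     0.2906     0.2137]
  [   0.4615     1.2137     0.5983]
  [   0.3846     0.0855     1.2393]
The output multiplier for sector j is the column-j sum of the Leontief inverse (I − A)⁻¹ = adj(I−A) / det(I−A).
Column 1 of adj(I−A): (0.7650, 0.2700, 0.2250); det(I−A) = 0.5850.
m_1 = (0.7650 + 0.2700 + 0.2250) / 0.5850 = 1.26 / 0.5850 ≈ 2.154.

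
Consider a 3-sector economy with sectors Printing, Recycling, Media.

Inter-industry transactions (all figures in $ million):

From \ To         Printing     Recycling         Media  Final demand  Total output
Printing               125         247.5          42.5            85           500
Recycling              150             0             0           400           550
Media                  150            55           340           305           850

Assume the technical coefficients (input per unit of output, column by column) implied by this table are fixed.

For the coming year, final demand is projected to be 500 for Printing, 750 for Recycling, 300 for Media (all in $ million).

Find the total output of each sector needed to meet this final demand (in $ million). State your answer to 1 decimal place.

x_P = 1478.7, x_R = 1193.6, x_M = 1438.3

Technical coefficients a_ij = z_ij / X_j:
  a_PP = 125/500 = 0.25, a_RP = 150/500 = 0.30, a_MP = 150/500 = 0.30
  a_PR = 247.5/550 = 0.45, a_RR = 0/550 = 0.00, a_MR = 55/550 = 0.10
  a_PM = 42.5/850 = 0.05, a_RM = 0/850 = 0.00, a_MM = 340/850 = 0.40
I − A =
  [   0.75    -0.45    -0.05]
  [  -0.30     1.00     0.00]
  [  -0.30    -0.10     0.60]
Cofactors of I−A, C_ij = (−1)^(i+j)·(minor ij) (rows/columns in the sector order above):
  C_11 = (1.00)(0.60) − (0.00)(-0.10) = 0.6000
  C_12 = −[(-0.30)(0.60) − (0.00)(-0.30)] = 0.1800
  C_13 = (-0.30)(-0.10) − (1.00)(-0.30) = 0.3300
  C_21 = −[(-0.45)(0.60) − (-0.05)(-0.10)] = 0.2750
  C_22 = (0.75)(0.60) − (-0.05)(-0.30) = 0.4350
  C_23 = −[(0.75)(-0.10) − (-0.45)(-0.30)] = 0.2100
  C_31 = (-0.45)(0.00) − (-0.05)(1.00) = 0.0500
  C_32 = −[(0.75)(0.00) − (-0.05)(-0.30)] = 0.0150
  C_33 = (0.75)(1.00) − (-0.45)(-0.30) = 0.6150
det(I−A) = Σ_j (I−A)_1j·C_1j = (0.75)(0.6000) + (-0.45)(0.1800) + (-0.05)(0.3300) = 0.3525
adj(I−A) = Cᵀ =
  [ 0.6000   0.2750   0.0500]
  [ 0.1800   0.4350   0.0150]
  [ 0.3300   0.2100   0.6150]
(I − A)⁻¹ = adj(I−A) / det(I−A) ≈
  [   1.7021     0.7801     0.1418]
  [   0.5106     1.2340     0.0426]
  [   0.9362     0.5957     1.7447]
x = (I − A)⁻¹ d = adj(I−A)·d / det(I−A), with det(I−A) = 0.3525:
  x_P = (0.6000·500 + 0.2750·750 + 0.0500·300) / 0.3525 = 521.25 / 0.3525 ≈ 1478.7
  x_R = (0.1800·500 + 0.4350·750 + 0.0150·300) / 0.3525 = 420.75 / 0.3525 ≈ 1193.6
  x_M = (0.3300·500 + 0.2100·750 + 0.6150·300) / 0.3525 = 507.00 / 0.3525 ≈ 1438.3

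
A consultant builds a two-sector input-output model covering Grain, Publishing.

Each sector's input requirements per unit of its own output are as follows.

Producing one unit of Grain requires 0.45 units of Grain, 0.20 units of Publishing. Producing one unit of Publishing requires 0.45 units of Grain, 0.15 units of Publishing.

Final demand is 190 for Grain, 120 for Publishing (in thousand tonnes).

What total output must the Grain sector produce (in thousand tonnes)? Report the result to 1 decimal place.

I − A =
  [   0.55    -0.45]
  [  -0.20     0.85]
det(I−A) = (0.55)(0.85) − (-0.45)(-0.20) = 0.3775
adj(I−A) = [[0.85, 0.45], [0.20, 0.55]]
(I − A)⁻¹ = adj(I−A) / det(I−A) ≈
  [   2.2517     1.1921]
  [   0.5298     1.4570]
x = (I − A)⁻¹ d = adj(I−A)·d / det(I−A), with det(I−A) = 0.3775:
  x_1 = (0.85·190 + 0.45·120) / 0.3775 = 215.50 / 0.3775 ≈ 570.9
  x_2 = (0.20·190 + 0.55·120) / 0.3775 = 104.00 / 0.3775 ≈ 275.5

x_1 = 570.9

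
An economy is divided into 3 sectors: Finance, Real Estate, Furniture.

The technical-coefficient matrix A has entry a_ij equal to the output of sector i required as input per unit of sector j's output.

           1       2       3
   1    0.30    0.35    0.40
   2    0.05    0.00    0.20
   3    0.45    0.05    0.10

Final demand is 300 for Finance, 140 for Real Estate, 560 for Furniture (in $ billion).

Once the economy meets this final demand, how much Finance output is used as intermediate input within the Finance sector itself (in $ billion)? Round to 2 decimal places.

I − A =
  [   0.70    -0.35    -0.40]
  [  -0.05     1.00    -0.20]
  [  -0.45    -0.05     0.90]
Cofactors of I−A, C_ij = (−1)^(i+j)·(minor ij) (rows/columns in the sector order above):
  C_11 = (1.00)(0.90) − (-0.20)(-0.05) = 0.8900
  C_12 = −[(-0.05)(0.90) − (-0.20)(-0.45)] = 0.1350
  C_13 = (-0.05)(-0.05) − (1.00)(-0.45) = 0.4525
  C_21 = −[(-0.35)(0.90) − (-0.40)(-0.05)] = 0.3350
  C_22 = (0.70)(0.90) − (-0.40)(-0.45) = 0.4500
  C_23 = −[(0.70)(-0.05) − (-0.35)(-0.45)] = 0.1925
  C_31 = (-0.35)(-0.20) − (-0.40)(1.00) = 0.4700
  C_32 = −[(0.70)(-0.20) − (-0.40)(-0.05)] = 0.1600
  C_33 = (0.70)(1.00) − (-0.35)(-0.05) = 0.6825
det(I−A) = Σ_j (I−A)_1j·C_1j = (0.70)(0.8900) + (-0.35)(0.1350) + (-0.40)(0.4525) = 0.39475
adj(I−A) = Cᵀ =
  [ 0.8900   0.3350   0.4700]
  [ 0.1350   0.4500   0.1600]
  [ 0.4525   0.1925   0.6825]
(I − A)⁻¹ = adj(I−A) / det(I−A) ≈
  [   2.2546     0.8486     1.1906]
  [   0.3420     1.1400     0.4053]
  [   1.1463     0.4877     1.7289]
First solve x = (I − A)⁻¹ d = adj(I−A)·d / det(I−A); in particular x_1 = (0.8900·300 + 0.3350·140 + 0.4700·560) / 0.39475 = 577.10 / 0.39475 ≈ 1461.9379.
Intermediate flow from 1 to 1: z_11 = a_11 · x_1 = 0.30 × 577.10 / 0.39475 = 173.13 / 0.39475 ≈ 438.58.

z_11 = 438.58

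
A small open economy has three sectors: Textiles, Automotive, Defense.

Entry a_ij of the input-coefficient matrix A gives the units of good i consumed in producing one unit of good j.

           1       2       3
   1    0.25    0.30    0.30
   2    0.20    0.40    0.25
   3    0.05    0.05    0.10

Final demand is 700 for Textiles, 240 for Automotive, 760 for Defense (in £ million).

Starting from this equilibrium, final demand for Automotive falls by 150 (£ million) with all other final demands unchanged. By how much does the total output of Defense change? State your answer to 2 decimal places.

Δx_3 = -24.17

I − A =
  [   0.75    -0.30    -0.30]
  [  -0.20     0.60    -0.25]
  [  -0.05    -0.05     0.90]
Cofactors of I−A, C_ij = (−1)^(i+j)·(minor ij) (rows/columns in the sector order above):
  C_11 = (0.60)(0.90) − (-0.25)(-0.05) = 0.5275
  C_12 = −[(-0.20)(0.90) − (-0.25)(-0.05)] = 0.1925
  C_13 = (-0.20)(-0.05) − (0.60)(-0.05) = 0.0400
  C_21 = −[(-0.30)(0.90) − (-0.30)(-0.05)] = 0.2850
  C_22 = (0.75)(0.90) − (-0.30)(-0.05) = 0.6600
  C_23 = −[(0.75)(-0.05) − (-0.30)(-0.05)] = 0.0525
  C_31 = (-0.30)(-0.25) − (-0.30)(0.60) = 0.2550
  C_32 = −[(0.75)(-0.25) − (-0.30)(-0.20)] = 0.2475
  C_33 = (0.75)(0.60) − (-0.30)(-0.20) = 0.3900
det(I−A) = Σ_j (I−A)_1j·C_1j = (0.75)(0.5275) + (-0.30)(0.1925) + (-0.30)(0.0400) = 0.325875
adj(I−A) = Cᵀ =
  [ 0.5275   0.2850   0.2550]
  [ 0.1925   0.6600   0.2475]
  [ 0.0400   0.0525   0.3900]
(I − A)⁻¹ = adj(I−A) / det(I−A) ≈
  [   1.6187     0.8746     0.7825]
  [   0.5907     2.0253     0.7595]
  [   0.1227     0.1611     1.1968]
Δx = (I − A)⁻¹ Δd with Δd having -150 in the Automotive component and 0 elsewhere.
So Δx_3 = L_32 · (-150), where L_32 = adj(I−A)_32 / det(I−A) = 0.0525 / 0.325875.
Δx_3 = 0.0525 × (-150) / 0.325875 = -7.875 / 0.325875 ≈ -24.17.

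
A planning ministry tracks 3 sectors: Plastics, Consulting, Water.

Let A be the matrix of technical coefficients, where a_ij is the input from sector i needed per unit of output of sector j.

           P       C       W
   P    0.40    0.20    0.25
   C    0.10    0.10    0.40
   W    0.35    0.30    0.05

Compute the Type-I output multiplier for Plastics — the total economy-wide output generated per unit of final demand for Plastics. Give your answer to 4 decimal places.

I − A =
  [   0.60    -0.20    -0.25]
  [  -0.10     0.90    -0.40]
  [  -0.35    -0.30     0.95]
Cofactors of I−A, C_ij = (−1)^(i+j)·(minor ij) (rows/columns in the sector order above):
  C_11 = (0.90)(0.95) − (-0.40)(-0.30) = 0.7350
  C_12 = −[(-0.10)(0.95) − (-0.40)(-0.35)] = 0.2350
  C_13 = (-0.10)(-0.30) − (0.90)(-0.35) = 0.3450
  C_21 = −[(-0.20)(0.95) − (-0.25)(-0.30)] = 0.2650
  C_22 = (0.60)(0.95) − (-0.25)(-0.35) = 0.4825
  C_23 = −[(0.60)(-0.30) − (-0.20)(-0.35)] = 0.2500
  C_31 = (-0.20)(-0.40) − (-0.25)(0.90) = 0.3050
  C_32 = −[(0.60)(-0.40) − (-0.25)(-0.10)] = 0.2650
  C_33 = (0.60)(0.90) − (-0.20)(-0.10) = 0.5200
det(I−A) = Σ_j (I−A)_1j·C_1j = (0.60)(0.7350) + (-0.20)(0.2350) + (-0.25)(0.3450) = 0.30775
adj(I−A) = Cᵀ =
  [ 0.7350   0.2650   0.3050]
  [ 0.2350   0.4825   0.2650]
  [ 0.3450   0.2500   0.5200]
(I − A)⁻¹ = adj(I−A) / det(I−A) ≈
  [   2.38830     0.86109     0.99106]
  [   0.76361     1.56783     0.86109]
  [   1.12104     0.81235     1.68968]
The output multiplier for sector j is the column-j sum of the Leontief inverse (I − A)⁻¹ = adj(I−A) / det(I−A).
Column P of adj(I−A): (0.7350, 0.2350, 0.3450); det(I−A) = 0.30775.
m_P = (0.7350 + 0.2350 + 0.3450) / 0.30775 = 1.315 / 0.30775 ≈ 4.2729.

m_P = 4.2729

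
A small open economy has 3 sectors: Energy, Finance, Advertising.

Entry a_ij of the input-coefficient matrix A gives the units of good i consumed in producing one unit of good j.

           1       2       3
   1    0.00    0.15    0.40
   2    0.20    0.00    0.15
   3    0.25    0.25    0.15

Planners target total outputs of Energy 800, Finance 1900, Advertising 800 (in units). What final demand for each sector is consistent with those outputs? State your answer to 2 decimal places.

I − A =
  [   1.00    -0.15    -0.40]
  [  -0.20     1.00    -0.15]
  [  -0.25    -0.25     0.85]
d = (I − A) x:
  d_1 = (+1.00)·800 + (-0.15)·1900 + (-0.40)·800 = 195.00
  d_2 = (-0.20)·800 + (+1.00)·1900 + (-0.15)·800 = 1620.00
  d_3 = (-0.25)·800 + (-0.25)·1900 + (+0.85)·800 = 5.00

d_1 = 195.00, d_2 = 1620.00, d_3 = 5.00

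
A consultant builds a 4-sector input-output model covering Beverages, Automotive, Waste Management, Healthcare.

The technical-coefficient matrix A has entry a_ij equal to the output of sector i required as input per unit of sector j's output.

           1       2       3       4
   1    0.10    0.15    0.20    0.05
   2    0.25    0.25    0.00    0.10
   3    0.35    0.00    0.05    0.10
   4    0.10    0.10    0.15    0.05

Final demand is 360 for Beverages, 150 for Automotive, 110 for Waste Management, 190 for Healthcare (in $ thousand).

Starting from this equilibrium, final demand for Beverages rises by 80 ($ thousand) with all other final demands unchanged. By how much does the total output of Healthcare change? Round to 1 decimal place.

I − A =
  [   0.90    -0.15    -0.20    -0.05]
  [  -0.25     0.75     0.00    -0.10]
  [  -0.35     0.00     0.95    -0.10]
  [  -0.10    -0.10    -0.15     0.95]
Compute the cofactors C_ij = (−1)^(i+j)·(3×3 minor ij) of I−A; the adjugate is their transpose:
adj(I−A) = Cᵀ =
  [ 0.656125   0.139875   0.148375   0.064875]
  [ 0.236625   0.722875   0.064875   0.095375]
  [ 0.255875   0.062125   0.590125   0.082125]
  [ 0.134375   0.100625   0.115625   0.553125]
det(I−A) = Σ_j (I−A)_1j·C_1j = (0.90)(0.656125) + (-0.15)(0.236625) + (-0.20)(0.255875) + (-0.05)(0.134375) = 0.497125
(I − A)⁻¹ = adj(I−A) / det(I−A) ≈
  [   1.3198     0.2814     0.2985     0.1305]
  [   0.4760     1.4541     0.1305     0.1919]
  [   0.5147     0.1250     1.1871     0.1652]
  [   0.2703     0.2024     0.2326     1.1126]
Δx = (I − A)⁻¹ Δd with Δd having +80 in the Beverages component and 0 elsewhere.
So Δx_4 = L_41 · (+80), where L_41 = adj(I−A)_41 / det(I−A) = 0.134375 / 0.497125.
Δx_4 = 0.134375 × (+80) / 0.497125 = 10.75 / 0.497125 ≈ 21.6.

Δx_4 = 21.6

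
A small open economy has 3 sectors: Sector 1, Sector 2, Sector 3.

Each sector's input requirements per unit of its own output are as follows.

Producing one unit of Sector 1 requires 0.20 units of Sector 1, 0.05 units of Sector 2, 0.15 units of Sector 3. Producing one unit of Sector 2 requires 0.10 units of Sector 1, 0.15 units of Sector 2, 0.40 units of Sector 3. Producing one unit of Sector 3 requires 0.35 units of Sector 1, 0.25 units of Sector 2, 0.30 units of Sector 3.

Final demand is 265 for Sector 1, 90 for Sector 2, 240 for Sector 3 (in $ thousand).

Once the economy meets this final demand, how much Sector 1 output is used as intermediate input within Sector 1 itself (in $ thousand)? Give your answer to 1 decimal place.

z_11 = 134.9

I − A =
  [   0.80    -0.10    -0.35]
  [  -0.05     0.85    -0.25]
  [  -0.15    -0.40     0.70]
Cofactors of I−A, C_ij = (−1)^(i+j)·(minor ij) (rows/columns in the sector order above):
  C_11 = (0.85)(0.70) − (-0.25)(-0.40) = 0.4950
  C_12 = −[(-0.05)(0.70) − (-0.25)(-0.15)] = 0.0725
  C_13 = (-0.05)(-0.40) − (0.85)(-0.15) = 0.1475
  C_21 = −[(-0.10)(0.70) − (-0.35)(-0.40)] = 0.2100
  C_22 = (0.80)(0.70) − (-0.35)(-0.15) = 0.5075
  C_23 = −[(0.80)(-0.40) − (-0.10)(-0.15)] = 0.3350
  C_31 = (-0.10)(-0.25) − (-0.35)(0.85) = 0.3225
  C_32 = −[(0.80)(-0.25) − (-0.35)(-0.05)] = 0.2175
  C_33 = (0.80)(0.85) − (-0.10)(-0.05) = 0.6750
det(I−A) = Σ_j (I−A)_1j·C_1j = (0.80)(0.4950) + (-0.10)(0.0725) + (-0.35)(0.1475) = 0.337125
adj(I−A) = Cᵀ =
  [ 0.4950   0.2100   0.3225]
  [ 0.0725   0.5075   0.2175]
  [ 0.1475   0.3350   0.6750]
(I − A)⁻¹ = adj(I−A) / det(I−A) ≈
  [   1.4683     0.6229     0.9566]
  [   0.2151     1.5054     0.6452]
  [   0.4375     0.9937     2.0022]
First solve x = (I − A)⁻¹ d = adj(I−A)·d / det(I−A); in particular x_1 = (0.4950·265 + 0.2100·90 + 0.3225·240) / 0.337125 = 227.475 / 0.337125 ≈ 674.750.
Intermediate flow from 1 to 1: z_11 = a_11 · x_1 = 0.20 × 227.475 / 0.337125 = 45.495 / 0.337125 ≈ 134.9.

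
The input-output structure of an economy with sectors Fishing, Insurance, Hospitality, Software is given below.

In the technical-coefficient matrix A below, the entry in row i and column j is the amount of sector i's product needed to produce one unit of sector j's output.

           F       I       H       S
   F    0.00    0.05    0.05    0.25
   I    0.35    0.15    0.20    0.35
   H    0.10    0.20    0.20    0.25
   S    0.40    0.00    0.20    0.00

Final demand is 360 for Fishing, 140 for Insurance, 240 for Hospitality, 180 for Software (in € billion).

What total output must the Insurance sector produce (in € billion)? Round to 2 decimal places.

x_I = 810.63

I − A =
  [   1.00    -0.05    -0.05    -0.25]
  [  -0.35     0.85    -0.20    -0.35]
  [  -0.10    -0.20     0.80    -0.25]
  [  -0.40     0.00    -0.20     1.00]
Compute the cofactors C_ij = (−1)^(i+j)·(3×3 minor ij) of I−A; the adjugate is their transpose:
adj(I−A) = Cᵀ =
  [ 0.583500   0.057500   0.098500   0.190625]
  [ 0.421500   0.655000   0.292000   0.407625]
  [ 0.268000   0.190000   0.740500   0.318625]
  [ 0.287000   0.061000   0.187500   0.617250]
det(I−A) = Σ_j (I−A)_1j·C_1j = (1.00)(0.583500) + (-0.05)(0.421500) + (-0.05)(0.268000) + (-0.25)(0.287000) = 0.477275
(I − A)⁻¹ = adj(I−A) / det(I−A) ≈
  [   1.2226     0.1205     0.2064     0.3994]
  [   0.8831     1.3724     0.6118     0.8541]
  [   0.5615     0.3981     1.5515     0.6676]
  [   0.6013     0.1278     0.3929     1.2933]
x = (I − A)⁻¹ d = adj(I−A)·d / det(I−A), with det(I−A) = 0.477275:
  x_F = (0.583500·360 + 0.057500·140 + 0.098500·240 + 0.190625·180) / 0.477275 = 276.0625 / 0.477275 ≈ 578.41
  x_I = (0.421500·360 + 0.655000·140 + 0.292000·240 + 0.407625·180) / 0.477275 = 386.8925 / 0.477275 ≈ 810.63
  x_H = (0.268000·360 + 0.190000·140 + 0.740500·240 + 0.318625·180) / 0.477275 = 358.1525 / 0.477275 ≈ 750.41
  x_S = (0.287000·360 + 0.061000·140 + 0.187500·240 + 0.617250·180) / 0.477275 = 267.965 / 0.477275 ≈ 561.45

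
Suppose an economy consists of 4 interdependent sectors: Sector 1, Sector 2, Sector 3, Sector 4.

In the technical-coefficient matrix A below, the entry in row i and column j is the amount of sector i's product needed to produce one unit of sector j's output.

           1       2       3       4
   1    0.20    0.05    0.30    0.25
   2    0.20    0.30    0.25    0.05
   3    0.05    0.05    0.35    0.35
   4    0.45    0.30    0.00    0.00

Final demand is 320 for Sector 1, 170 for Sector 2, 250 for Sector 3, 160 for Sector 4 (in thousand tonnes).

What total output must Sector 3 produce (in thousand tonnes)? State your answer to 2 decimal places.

x_3 = 1103.25

I − A =
  [   0.80    -0.05    -0.30    -0.25]
  [  -0.20     0.70    -0.25    -0.05]
  [  -0.05    -0.05     0.65    -0.35]
  [  -0.45    -0.30     0.00     1.00]
Compute the cofactors C_ij = (−1)^(i+j)·(3×3 minor ij) of I−A; the adjugate is their transpose:
adj(I−A) = Cᵀ =
  [ 0.406500   0.127750   0.236750   0.190875]
  [ 0.196500   0.384625   0.238625   0.151875]
  [ 0.176625   0.132500   0.443125   0.205875]
  [ 0.241875   0.172875   0.178125   0.333375]
det(I−A) = Σ_j (I−A)_1j·C_1j = (0.80)(0.406500) + (-0.05)(0.196500) + (-0.30)(0.176625) + (-0.25)(0.241875) = 0.20191875
(I − A)⁻¹ = adj(I−A) / det(I−A) ≈
  [   2.0132     0.6327     1.1725     0.9453]
  [   0.9732     1.9049     1.1818     0.7522]
  [   0.8747     0.6562     2.1946     1.0196]
  [   1.1979     0.8562     0.8822     1.6510]
x = (I − A)⁻¹ d = adj(I−A)·d / det(I−A), with det(I−A) = 0.20191875:
  x_1 = (0.406500·320 + 0.127750·170 + 0.236750·250 + 0.190875·160) / 0.20191875 = 241.525 / 0.20191875 ≈ 1196.15
  x_2 = (0.196500·320 + 0.384625·170 + 0.238625·250 + 0.151875·160) / 0.20191875 = 212.2225 / 0.20191875 ≈ 1051.03
  x_3 = (0.176625·320 + 0.132500·170 + 0.443125·250 + 0.205875·160) / 0.20191875 = 222.76625 / 0.20191875 ≈ 1103.25
  x_4 = (0.241875·320 + 0.172875·170 + 0.178125·250 + 0.333375·160) / 0.20191875 = 204.66 / 0.20191875 ≈ 1013.58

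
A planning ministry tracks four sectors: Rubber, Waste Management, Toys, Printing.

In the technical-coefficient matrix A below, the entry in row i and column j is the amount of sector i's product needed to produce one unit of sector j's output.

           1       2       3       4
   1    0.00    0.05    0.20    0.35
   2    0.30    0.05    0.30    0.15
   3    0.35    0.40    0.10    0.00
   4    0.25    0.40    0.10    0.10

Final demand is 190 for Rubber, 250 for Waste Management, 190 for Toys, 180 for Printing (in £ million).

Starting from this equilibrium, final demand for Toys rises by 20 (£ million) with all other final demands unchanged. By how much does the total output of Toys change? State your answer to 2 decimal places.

Δx_3 = 35.40

I − A =
  [   1.00    -0.05    -0.20    -0.35]
  [  -0.30     0.95    -0.30    -0.15]
  [  -0.35    -0.40     0.90     0.00]
  [  -0.25    -0.40    -0.10     0.90]
Compute the cofactors C_ij = (−1)^(i+j)·(3×3 minor ij) of I−A; the adjugate is their transpose:
adj(I−A) = Cᵀ =
  [ 0.60150   0.25250   0.24850   0.27600]
  [ 0.37650   0.65600   0.33075   0.25575]
  [ 0.40125   0.38975   0.65450   0.22100]
  [ 0.37900   0.40500   0.28875   0.62575]
det(I−A) = Σ_j (I−A)_1j·C_1j = (1.00)(0.60150) + (-0.05)(0.37650) + (-0.20)(0.40125) + (-0.35)(0.37900) = 0.369775
(I − A)⁻¹ = adj(I−A) / det(I−A) ≈
  [   1.6267     0.6828     0.6720     0.7464]
  [   1.0182     1.7741     0.8945     0.6916]
  [   1.0851     1.0540     1.7700     0.5977]
  [   1.0249     1.0953     0.7809     1.6922]
Δx = (I − A)⁻¹ Δd with Δd having +20 in the Toys component and 0 elsewhere.
So Δx_3 = L_33 · (+20), where L_33 = adj(I−A)_33 / det(I−A) = 0.65450 / 0.369775.
Δx_3 = 0.65450 × (+20) / 0.369775 = 13.09 / 0.369775 ≈ 35.40.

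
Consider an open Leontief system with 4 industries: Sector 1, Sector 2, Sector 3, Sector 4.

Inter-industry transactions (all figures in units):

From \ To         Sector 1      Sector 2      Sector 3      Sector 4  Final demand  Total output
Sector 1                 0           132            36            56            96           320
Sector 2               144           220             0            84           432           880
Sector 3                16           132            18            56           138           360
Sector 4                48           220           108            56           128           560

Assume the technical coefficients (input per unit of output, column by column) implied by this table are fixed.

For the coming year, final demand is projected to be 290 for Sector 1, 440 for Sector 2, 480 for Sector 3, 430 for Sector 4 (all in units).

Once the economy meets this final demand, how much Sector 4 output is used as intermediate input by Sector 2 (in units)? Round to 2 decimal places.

z_42 = 310.86

Technical coefficients a_ij = z_ij / X_j:
  a_11 = 0/320 = 0.00, a_21 = 144/320 = 0.45, a_31 = 16/320 = 0.05, a_41 = 48/320 = 0.15
  a_12 = 132/880 = 0.15, a_22 = 220/880 = 0.25, a_32 = 132/880 = 0.15, a_42 = 220/880 = 0.25
  a_13 = 36/360 = 0.10, a_23 = 0/360 = 0.00, a_33 = 18/360 = 0.05, a_43 = 108/360 = 0.30
  a_14 = 56/560 = 0.10, a_24 = 84/560 = 0.15, a_34 = 56/560 = 0.10, a_44 = 56/560 = 0.10
I − A =
  [   1.00    -0.15    -0.10    -0.10]
  [  -0.45     0.75     0.00    -0.15]
  [  -0.05    -0.15     0.95    -0.10]
  [  -0.15    -0.25    -0.30     0.90]
Compute the cofactors C_ij = (−1)^(i+j)·(3×3 minor ij) of I−A; the adjugate is their transpose:
adj(I−A) = Cᵀ =
  [ 0.576375   0.168000   0.093000   0.102375]
  [ 0.394875   0.803250   0.101250   0.189000]
  [ 0.118500   0.168000   0.550875   0.102375]
  [ 0.245250   0.307125   0.227250   0.637875]
det(I−A) = Σ_j (I−A)_1j·C_1j = (1.00)(0.576375) + (-0.15)(0.394875) + (-0.10)(0.118500) + (-0.10)(0.245250) = 0.48076875
(I − A)⁻¹ = adj(I−A) / det(I−A) ≈
  [   1.1989     0.3494     0.1934     0.2129]
  [   0.8213     1.6708     0.2106     0.3931]
  [   0.2465     0.3494     1.1458     0.2129]
  [   0.5101     0.6388     0.4727     1.3268]
First solve x = (I − A)⁻¹ d = adj(I−A)·d / det(I−A); in particular x_2 = (0.394875·290 + 0.803250·440 + 0.101250·480 + 0.189000·430) / 0.48076875 = 597.81375 / 0.48076875 ≈ 1243.4538.
Intermediate flow from 4 to 2: z_42 = a_42 · x_2 = 0.25 × 597.81375 / 0.48076875 = 149.4534375 / 0.48076875 ≈ 310.86.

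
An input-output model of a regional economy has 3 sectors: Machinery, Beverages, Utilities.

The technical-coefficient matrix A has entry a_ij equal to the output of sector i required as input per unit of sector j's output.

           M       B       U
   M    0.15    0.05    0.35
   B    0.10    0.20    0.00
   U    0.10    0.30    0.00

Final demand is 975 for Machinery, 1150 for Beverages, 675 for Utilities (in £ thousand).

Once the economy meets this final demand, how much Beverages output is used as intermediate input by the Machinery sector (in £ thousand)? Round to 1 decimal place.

I − A =
  [   0.85    -0.05    -0.35]
  [  -0.10     0.80     0.00]
  [  -0.10    -0.30     1.00]
Cofactors of I−A, C_ij = (−1)^(i+j)·(minor ij) (rows/columns in the sector order above):
  C_11 = (0.80)(1.00) − (0.00)(-0.30) = 0.8000
  C_12 = −[(-0.10)(1.00) − (0.00)(-0.10)] = 0.1000
  C_13 = (-0.10)(-0.30) − (0.80)(-0.10) = 0.1100
  C_21 = −[(-0.05)(1.00) − (-0.35)(-0.30)] = 0.1550
  C_22 = (0.85)(1.00) − (-0.35)(-0.10) = 0.8150
  C_23 = −[(0.85)(-0.30) − (-0.05)(-0.10)] = 0.2600
  C_31 = (-0.05)(0.00) − (-0.35)(0.80) = 0.2800
  C_32 = −[(0.85)(0.00) − (-0.35)(-0.10)] = 0.0350
  C_33 = (0.85)(0.80) − (-0.05)(-0.10) = 0.6750
det(I−A) = Σ_j (I−A)_1j·C_1j = (0.85)(0.8000) + (-0.05)(0.1000) + (-0.35)(0.1100) = 0.6365
adj(I−A) = Cᵀ =
  [ 0.8000   0.1550   0.2800]
  [ 0.1000   0.8150   0.0350]
  [ 0.1100   0.2600   0.6750]
(I − A)⁻¹ = adj(I−A) / det(I−A) ≈
  [   1.2569     0.2435     0.4399]
  [   0.1571     1.2804     0.0550]
  [   0.1728     0.4085     1.0605]
First solve x = (I − A)⁻¹ d = adj(I−A)·d / det(I−A); in particular x_M = (0.8000·975 + 0.1550·1150 + 0.2800·675) / 0.6365 = 1147.25 / 0.6365 ≈ 1802.435.
Intermediate flow from B to M: z_BM = a_BM · x_M = 0.10 × 1147.25 / 0.6365 = 114.725 / 0.6365 ≈ 180.2.

z_BM = 180.2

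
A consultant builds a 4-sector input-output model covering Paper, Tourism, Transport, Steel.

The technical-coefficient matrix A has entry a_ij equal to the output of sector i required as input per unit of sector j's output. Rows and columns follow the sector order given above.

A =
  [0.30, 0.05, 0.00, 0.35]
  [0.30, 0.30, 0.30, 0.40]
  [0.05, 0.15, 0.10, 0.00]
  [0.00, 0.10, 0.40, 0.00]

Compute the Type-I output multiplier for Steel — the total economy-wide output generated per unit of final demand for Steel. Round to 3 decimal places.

m_4 = 3.138

I − A =
  [   0.70    -0.05     0.00    -0.35]
  [  -0.30     0.70    -0.30    -0.40]
  [  -0.05    -0.15     0.90     0.00]
  [   0.00    -0.10    -0.40     1.00]
Compute the cofactors C_ij = (−1)^(i+j)·(3×3 minor ij) of I−A; the adjugate is their transpose:
adj(I−A) = Cᵀ =
  [ 0.52500   0.09750   0.13150   0.22275]
  [ 0.29300   0.62300   0.36400   0.35175]
  [ 0.07800   0.10925   0.43650   0.07100]
  [ 0.06050   0.10600   0.21100   0.39525]
det(I−A) = Σ_j (I−A)_1j·C_1j = (0.70)(0.52500) + (-0.05)(0.29300) + (0.00)(0.07800) + (-0.35)(0.06050) = 0.331675
(I − A)⁻¹ = adj(I−A) / det(I−A) ≈
  [   1.5829     0.2940     0.3965     0.6716]
  [   0.8834     1.8783     1.0975     1.0605]
  [   0.2352     0.3294     1.3160     0.2141]
  [   0.1824     0.3196     0.6362     1.1917]
The output multiplier for sector j is the column-j sum of the Leontief inverse (I − A)⁻¹ = adj(I−A) / det(I−A).
Column 4 of adj(I−A): (0.22275, 0.35175, 0.07100, 0.39525); det(I−A) = 0.331675.
m_4 = (0.22275 + 0.35175 + 0.07100 + 0.39525) / 0.331675 = 1.04075 / 0.331675 ≈ 3.138.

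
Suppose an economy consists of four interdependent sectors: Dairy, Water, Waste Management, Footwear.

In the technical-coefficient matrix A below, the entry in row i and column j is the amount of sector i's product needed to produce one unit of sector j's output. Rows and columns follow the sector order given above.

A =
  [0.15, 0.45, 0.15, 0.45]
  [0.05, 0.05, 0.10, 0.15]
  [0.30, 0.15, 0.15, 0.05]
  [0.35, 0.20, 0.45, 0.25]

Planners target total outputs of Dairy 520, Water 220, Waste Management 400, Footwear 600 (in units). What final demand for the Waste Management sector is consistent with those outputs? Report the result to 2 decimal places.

d_3 = 121.00

I − A =
  [   0.85    -0.45    -0.15    -0.45]
  [  -0.05     0.95    -0.10    -0.15]
  [  -0.30    -0.15     0.85    -0.05]
  [  -0.35    -0.20    -0.45     0.75]
d = (I − A) x:
  d_1 = (+0.85)·520 + (-0.45)·220 + (-0.15)·400 + (-0.45)·600 = 13.00
  d_2 = (-0.05)·520 + (+0.95)·220 + (-0.10)·400 + (-0.15)·600 = 53.00
  d_3 = (-0.30)·520 + (-0.15)·220 + (+0.85)·400 + (-0.05)·600 = 121.00
  d_4 = (-0.35)·520 + (-0.20)·220 + (-0.45)·400 + (+0.75)·600 = 44.00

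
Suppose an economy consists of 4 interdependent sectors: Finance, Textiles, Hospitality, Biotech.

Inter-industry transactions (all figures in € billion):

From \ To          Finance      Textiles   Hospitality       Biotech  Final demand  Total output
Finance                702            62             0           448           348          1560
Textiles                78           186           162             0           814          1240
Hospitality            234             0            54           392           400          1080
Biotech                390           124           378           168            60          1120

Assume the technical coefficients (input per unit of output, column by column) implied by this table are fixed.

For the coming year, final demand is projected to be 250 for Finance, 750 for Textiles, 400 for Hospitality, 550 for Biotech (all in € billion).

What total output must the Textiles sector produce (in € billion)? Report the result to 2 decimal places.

x_T = 1261.93

Technical coefficients a_ij = z_ij / X_j:
  a_FF = 702/1560 = 0.45, a_TF = 78/1560 = 0.05, a_HF = 234/1560 = 0.15, a_BF = 390/1560 = 0.25
  a_FT = 62/1240 = 0.05, a_TT = 186/1240 = 0.15, a_HT = 0/1240 = 0.00, a_BT = 124/1240 = 0.10
  a_FH = 0/1080 = 0.00, a_TH = 162/1080 = 0.15, a_HH = 54/1080 = 0.05, a_BH = 378/1080 = 0.35
  a_FB = 448/1120 = 0.40, a_TB = 0/1120 = 0.00, a_HB = 392/1120 = 0.35, a_BB = 168/1120 = 0.15
I − A =
  [   0.55    -0.05     0.00    -0.40]
  [  -0.05     0.85    -0.15     0.00]
  [  -0.15     0.00     0.95    -0.35]
  [  -0.25    -0.10    -0.35     0.85]
Compute the cofactors C_ij = (−1)^(i+j)·(3×3 minor ij) of I−A; the adjugate is their transpose:
adj(I−A) = Cᵀ =
  [ 0.577000   0.072250   0.131375   0.325625]
  [ 0.066500   0.260750   0.062125   0.056875]
  [ 0.184500   0.036000   0.308250   0.213750]
  [ 0.253500   0.066750   0.172875   0.440625]
det(I−A) = Σ_j (I−A)_1j·C_1j = (0.55)(0.577000) + (-0.05)(0.066500) + (0.00)(0.184500) + (-0.40)(0.253500) = 0.212625
(I − A)⁻¹ = adj(I−A) / det(I−A) ≈
  [   2.7137     0.3398     0.6179     1.5315]
  [   0.3128     1.2263     0.2922     0.2675]
  [   0.8677     0.1693     1.4497     1.0053]
  [   1.1922     0.3139     0.8131     2.0723]
x = (I − A)⁻¹ d = adj(I−A)·d / det(I−A), with det(I−A) = 0.212625:
  x_F = (0.577000·250 + 0.072250·750 + 0.131375·400 + 0.325625·550) / 0.212625 = 430.08125 / 0.212625 ≈ 2022.72
  x_T = (0.066500·250 + 0.260750·750 + 0.062125·400 + 0.056875·550) / 0.212625 = 268.31875 / 0.212625 ≈ 1261.93
  x_H = (0.184500·250 + 0.036000·750 + 0.308250·400 + 0.213750·550) / 0.212625 = 313.9875 / 0.212625 ≈ 1476.72
  x_B = (0.253500·250 + 0.066750·750 + 0.172875·400 + 0.440625·550) / 0.212625 = 424.93125 / 0.212625 ≈ 1998.50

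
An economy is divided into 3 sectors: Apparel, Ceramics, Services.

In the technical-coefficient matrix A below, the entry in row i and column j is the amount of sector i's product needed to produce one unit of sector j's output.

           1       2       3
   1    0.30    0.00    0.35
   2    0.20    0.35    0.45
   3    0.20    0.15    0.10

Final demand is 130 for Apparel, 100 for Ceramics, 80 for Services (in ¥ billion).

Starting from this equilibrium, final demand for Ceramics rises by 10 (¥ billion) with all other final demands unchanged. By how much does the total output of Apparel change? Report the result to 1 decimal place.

I − A =
  [   0.70     0.00    -0.35]
  [  -0.20     0.65    -0.45]
  [  -0.20    -0.15     0.90]
Cofactors of I−A, C_ij = (−1)^(i+j)·(minor ij) (rows/columns in the sector order above):
  C_11 = (0.65)(0.90) − (-0.45)(-0.15) = 0.5175
  C_12 = −[(-0.20)(0.90) − (-0.45)(-0.20)] = 0.2700
  C_13 = (-0.20)(-0.15) − (0.65)(-0.20) = 0.1600
  C_21 = −[(0.00)(0.90) − (-0.35)(-0.15)] = 0.0525
  C_22 = (0.70)(0.90) − (-0.35)(-0.20) = 0.5600
  C_23 = −[(0.70)(-0.15) − (0.00)(-0.20)] = 0.1050
  C_31 = (0.00)(-0.45) − (-0.35)(0.65) = 0.2275
  C_32 = −[(0.70)(-0.45) − (-0.35)(-0.20)] = 0.3850
  C_33 = (0.70)(0.65) − (0.00)(-0.20) = 0.4550
det(I−A) = Σ_j (I−A)_1j·C_1j = (0.70)(0.5175) + (0.00)(0.2700) + (-0.35)(0.1600) = 0.30625
adj(I−A) = Cᵀ =
  [ 0.5175   0.0525   0.2275]
  [ 0.2700   0.5600   0.3850]
  [ 0.1600   0.1050   0.4550]
(I − A)⁻¹ = adj(I−A) / det(I−A) ≈
  [   1.6898     0.1714     0.7429]
  [   0.8816     1.8286     1.2571]
  [   0.5224     0.3429     1.4857]
Δx = (I − A)⁻¹ Δd with Δd having +10 in the Ceramics component and 0 elsewhere.
So Δx_1 = L_12 · (+10), where L_12 = adj(I−A)_12 / det(I−A) = 0.0525 / 0.30625.
Δx_1 = 0.0525 × (+10) / 0.30625 = 0.525 / 0.30625 ≈ 1.7.

Δx_1 = 1.7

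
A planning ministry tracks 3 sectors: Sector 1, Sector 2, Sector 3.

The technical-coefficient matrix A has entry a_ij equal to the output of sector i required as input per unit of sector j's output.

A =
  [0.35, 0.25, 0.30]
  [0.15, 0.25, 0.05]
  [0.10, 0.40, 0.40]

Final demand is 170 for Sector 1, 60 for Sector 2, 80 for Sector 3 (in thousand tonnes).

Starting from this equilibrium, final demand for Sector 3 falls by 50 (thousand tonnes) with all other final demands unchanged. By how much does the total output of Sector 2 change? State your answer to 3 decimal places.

I − A =
  [   0.65    -0.25    -0.30]
  [  -0.15     0.75    -0.05]
  [  -0.10    -0.40     0.60]
Cofactors of I−A, C_ij = (−1)^(i+j)·(minor ij) (rows/columns in the sector order above):
  C_11 = (0.75)(0.60) − (-0.05)(-0.40) = 0.4300
  C_12 = −[(-0.15)(0.60) − (-0.05)(-0.10)] = 0.0950
  C_13 = (-0.15)(-0.40) − (0.75)(-0.10) = 0.1350
  C_21 = −[(-0.25)(0.60) − (-0.30)(-0.40)] = 0.2700
  C_22 = (0.65)(0.60) − (-0.30)(-0.10) = 0.3600
  C_23 = −[(0.65)(-0.40) − (-0.25)(-0.10)] = 0.2850
  C_31 = (-0.25)(-0.05) − (-0.30)(0.75) = 0.2375
  C_32 = −[(0.65)(-0.05) − (-0.30)(-0.15)] = 0.0775
  C_33 = (0.65)(0.75) − (-0.25)(-0.15) = 0.4500
det(I−A) = Σ_j (I−A)_1j·C_1j = (0.65)(0.4300) + (-0.25)(0.0950) + (-0.30)(0.1350) = 0.21525
adj(I−A) = Cᵀ =
  [ 0.4300   0.2700   0.2375]
  [ 0.0950   0.3600   0.0775]
  [ 0.1350   0.2850   0.4500]
(I − A)⁻¹ = adj(I−A) / det(I−A) ≈
  [   1.9977     1.2544     1.1034]
  [   0.4413     1.6725     0.3600]
  [   0.6272     1.3240     2.0906]
Δx = (I − A)⁻¹ Δd with Δd having -50 in the Sector 3 component and 0 elsewhere.
So Δx_2 = L_23 · (-50), where L_23 = adj(I−A)_23 / det(I−A) = 0.0775 / 0.21525.
Δx_2 = 0.0775 × (-50) / 0.21525 = -3.875 / 0.21525 ≈ -18.002.

Δx_2 = -18.002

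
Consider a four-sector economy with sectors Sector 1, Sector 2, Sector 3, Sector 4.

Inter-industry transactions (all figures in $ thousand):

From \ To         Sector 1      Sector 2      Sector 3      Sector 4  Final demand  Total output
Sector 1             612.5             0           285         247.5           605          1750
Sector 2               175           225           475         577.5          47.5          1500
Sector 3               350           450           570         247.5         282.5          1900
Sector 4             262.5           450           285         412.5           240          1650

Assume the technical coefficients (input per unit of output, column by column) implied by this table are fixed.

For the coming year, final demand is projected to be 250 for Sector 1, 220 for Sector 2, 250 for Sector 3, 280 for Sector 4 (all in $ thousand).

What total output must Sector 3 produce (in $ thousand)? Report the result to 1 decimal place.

Technical coefficients a_ij = z_ij / X_j:
  a_11 = 612.5/1750 = 0.35, a_21 = 175/1750 = 0.10, a_31 = 350/1750 = 0.20, a_41 = 262.5/1750 = 0.15
  a_12 = 0/1500 = 0.00, a_22 = 225/1500 = 0.15, a_32 = 450/1500 = 0.30, a_42 = 450/1500 = 0.30
  a_13 = 285/1900 = 0.15, a_23 = 475/1900 = 0.25, a_33 = 570/1900 = 0.30, a_43 = 285/1900 = 0.15
  a_14 = 247.5/1650 = 0.15, a_24 = 577.5/1650 = 0.35, a_34 = 247.5/1650 = 0.15, a_44 = 412.5/1650 = 0.25
I − A =
  [   0.65     0.00    -0.15    -0.15]
  [  -0.10     0.85    -0.25    -0.35]
  [  -0.20    -0.30     0.70    -0.15]
  [  -0.15    -0.30    -0.15     0.75]
Compute the cofactors C_ij = (−1)^(i+j)·(3×3 minor ij) of I−A; the adjugate is their transpose:
adj(I−A) = Cᵀ =
  [ 0.270375   0.078750   0.110250   0.112875]
  [ 0.140625   0.280500   0.171750   0.193375]
  [ 0.168375   0.177750   0.322500   0.181125]
  [ 0.144000   0.163500   0.155250   0.308000]
det(I−A) = Σ_j (I−A)_1j·C_1j = (0.65)(0.270375) + (0.00)(0.140625) + (-0.15)(0.168375) + (-0.15)(0.144000) = 0.1288875
(I − A)⁻¹ = adj(I−A) / det(I−A) ≈
  [   2.0978     0.6110     0.8554     0.8758]
  [   1.0911     2.1763     1.3326     1.5003]
  [   1.3064     1.3791     2.5022     1.4053]
  [   1.1173     1.2685     1.2045     2.3897]
x = (I − A)⁻¹ d = adj(I−A)·d / det(I−A), with det(I−A) = 0.1288875:
  x_1 = (0.270375·250 + 0.078750·220 + 0.110250·250 + 0.112875·280) / 0.1288875 = 144.08625 / 0.1288875 ≈ 1117.9
  x_2 = (0.140625·250 + 0.280500·220 + 0.171750·250 + 0.193375·280) / 0.1288875 = 193.94875 / 0.1288875 ≈ 1504.8
  x_3 = (0.168375·250 + 0.177750·220 + 0.322500·250 + 0.181125·280) / 0.1288875 = 212.53875 / 0.1288875 ≈ 1649.0
  x_4 = (0.144000·250 + 0.163500·220 + 0.155250·250 + 0.308000·280) / 0.1288875 = 197.0225 / 0.1288875 ≈ 1528.6

x_3 = 1649.0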